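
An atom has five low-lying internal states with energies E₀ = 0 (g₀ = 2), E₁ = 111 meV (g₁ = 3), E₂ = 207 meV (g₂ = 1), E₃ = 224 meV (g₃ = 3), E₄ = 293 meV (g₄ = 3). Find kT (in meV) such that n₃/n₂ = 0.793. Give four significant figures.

12.78 meV

n₃/n₂ = (g₃/g₂) exp[−(E₃−E₂)/kT] = 0.793.
⇒ (E₃−E₂)/kT = ln((3/1)/0.793) = ln(3.78310) = 1.33054.
kT = 17 meV / 1.33054 = 12.78 meV.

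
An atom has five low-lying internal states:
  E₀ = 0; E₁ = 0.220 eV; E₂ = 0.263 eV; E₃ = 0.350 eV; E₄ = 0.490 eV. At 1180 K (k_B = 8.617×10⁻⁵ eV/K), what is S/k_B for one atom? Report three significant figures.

0.689

k_BT = 8.617×10⁻⁵ × 1180 K = 0.10168 eV.
Eᵢ/kT = 0, 2.1637, 2.5865, 3.4422, 4.8190.
Z = Σ e^(−Eᵢ/kT) = e^(−0) + e^(−2.1637) + e^(−2.5865) + e^(−3.4422) + e^(−4.8190) = 1.0000 + 0.11490 + 0.075283 + 0.031994 + 0.0080749 = 1.2303.
⟨E⟩ = Σ EᵢPᵢ = 0.048957 eV.
S/k_B = ln Z + ⟨E⟩/kT = ln(1.2303) + 0.048957/0.10168 = 0.20726 + 0.48148 = 0.689.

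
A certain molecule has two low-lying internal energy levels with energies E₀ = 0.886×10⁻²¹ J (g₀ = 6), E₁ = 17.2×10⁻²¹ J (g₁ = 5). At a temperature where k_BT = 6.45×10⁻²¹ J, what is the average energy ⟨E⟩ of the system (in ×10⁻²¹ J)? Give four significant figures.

Eᵢ/kT = 0.137364, 2.66667.
Z = Σ gᵢe^(−Eᵢ/kT) = 6·e^(−0.137364) + 5·e^(−2.66667) = 5.22992 + 0.347416 = 5.57734.
⟨E⟩ = Σ Eᵢ gᵢe^(−Eᵢ/kT) / Z = (0.886·5.22992 + 17.2·0.347416) / 5.57734 = 1.902 ×10⁻²¹ J.

1.902 ×10⁻²¹ J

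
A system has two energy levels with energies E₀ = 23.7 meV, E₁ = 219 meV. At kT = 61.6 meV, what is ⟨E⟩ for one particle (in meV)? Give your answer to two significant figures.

32 meV

Eᵢ/kT = 0.3847, 3.555.
Z = Σ e^(−Eᵢ/kT) = e^(−0.3847) + e^(−3.555) = 0.6807 + 0.02858 = 0.7093.
⟨E⟩ = Σ Eᵢ e^(−Eᵢ/kT) / Z = (23.7·0.6807 + 219·0.02858) / 0.7093 = 32 meV.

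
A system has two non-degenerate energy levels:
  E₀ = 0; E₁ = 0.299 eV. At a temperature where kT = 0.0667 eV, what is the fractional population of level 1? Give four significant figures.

0.01118

Eᵢ/kT = 0, 4.48276.
Z = Σ e^(−Eᵢ/kT) = e^(−0) + e^(−4.48276) = 1.00000 + 0.0113022 = 1.01130.
P₁ = e^(−E₁/kT) / Z = 0.0113022/1.01130 = 0.01118.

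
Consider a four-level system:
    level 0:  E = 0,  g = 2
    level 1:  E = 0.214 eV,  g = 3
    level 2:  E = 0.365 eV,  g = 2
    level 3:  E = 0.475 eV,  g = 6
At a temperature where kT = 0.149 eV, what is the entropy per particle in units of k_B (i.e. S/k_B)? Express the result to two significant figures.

Eᵢ/kT = 0, 1.436, 2.450, 3.188.
Z = Σ gᵢe^(−Eᵢ/kT) = 2·e^(−0) + 3·e^(−1.436) + 2·e^(−2.450) + 6·e^(−3.188) = 2.000 + 0.7136 + 0.1726 + 0.2475 = 3.134.
⟨E⟩ = Σ EᵢPᵢ = 0.1063 eV.
S/k_B = ln Z + ⟨E⟩/kT = ln(3.134) + 0.1063/0.149 = 1.142 + 0.7134 = 1.9.

1.9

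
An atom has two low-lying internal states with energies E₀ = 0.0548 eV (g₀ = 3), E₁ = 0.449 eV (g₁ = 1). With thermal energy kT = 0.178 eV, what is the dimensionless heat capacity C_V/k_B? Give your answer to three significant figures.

0.166

Eᵢ/kT = 0.30787, 2.5225.
Z = Σ gᵢe^(−Eᵢ/kT) = 3·e^(−0.30787) + 1·e^(−2.5225) = 2.2050 + 0.080259 = 2.2853.
⟨E⟩ = 0.068643 eV, ⟨E²⟩ = 0.0099777 eV².
C_V/k_B = (⟨E²⟩ − ⟨E⟩²)/(kT)² = (0.0099777 − 0.0047119)/0.031684 = 0.166.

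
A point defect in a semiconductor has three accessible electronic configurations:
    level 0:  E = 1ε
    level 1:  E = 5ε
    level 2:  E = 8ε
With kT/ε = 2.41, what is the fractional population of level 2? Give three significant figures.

0.0440

Eᵢ/kT = 0.41494, 2.0747, 3.3195.
Z = Σ e^(−Eᵢ/kT) = e^(−0.41494) + e^(−2.0747) + e^(−3.3195) = 0.66038 + 0.12559 + 0.036171 = 0.82214.
P₂ = e^(−E₂/kT) / Z = 0.036171/0.82214 = 0.0440.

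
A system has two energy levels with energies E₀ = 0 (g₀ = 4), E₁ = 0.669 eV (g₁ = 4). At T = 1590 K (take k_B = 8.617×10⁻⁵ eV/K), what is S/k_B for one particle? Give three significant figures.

1.43

k_BT = 8.617×10⁻⁵ × 1590 K = 0.13701 eV.
Eᵢ/kT = 0, 4.8829.
Z = Σ gᵢe^(−Eᵢ/kT) = 4·e^(−0) + 4·e^(−4.8829) = 4.0000 + 0.030300 = 4.0303.
⟨E⟩ = Σ EᵢPᵢ = 0.0050296 eV.
S/k_B = ln Z + ⟨E⟩/kT = ln(4.0303) + 0.0050296/0.13701 = 1.3938 + 0.036710 = 1.43.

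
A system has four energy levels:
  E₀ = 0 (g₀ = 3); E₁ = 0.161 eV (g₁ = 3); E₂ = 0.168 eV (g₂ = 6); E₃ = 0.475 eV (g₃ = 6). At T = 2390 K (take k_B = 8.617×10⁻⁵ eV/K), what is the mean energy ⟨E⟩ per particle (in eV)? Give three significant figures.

0.125 eV

k_BT = 8.617×10⁻⁵ × 2390 K = 0.20595 eV.
Eᵢ/kT = 0, 0.78174, 0.81573, 2.3064.
Z = Σ gᵢe^(−Eᵢ/kT) = 3·e^(−0) + 3·e^(−0.78174) + 6·e^(−0.81573) + 6·e^(−2.3064) = 3.0000 + 1.3728 + 2.6539 + 0.59772 = 7.6244.
⟨E⟩ = Σ Eᵢ gᵢe^(−Eᵢ/kT) / Z = (0·3.0000 + 0.161·1.3728 + 0.168·2.6539 + 0.475·0.59772) / 7.6244 = 0.125 eV.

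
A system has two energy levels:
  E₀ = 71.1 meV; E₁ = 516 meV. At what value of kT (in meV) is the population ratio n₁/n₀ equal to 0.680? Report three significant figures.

1150 meV

n₁/n₀ = exp[−(E₁−E₀)/kT] = 0.680.
⇒ (E₁−E₀)/kT = ln(1/0.680) = ln(1.4706) = 0.38567.
kT = 444.9 meV / 0.38567 = 1150 meV.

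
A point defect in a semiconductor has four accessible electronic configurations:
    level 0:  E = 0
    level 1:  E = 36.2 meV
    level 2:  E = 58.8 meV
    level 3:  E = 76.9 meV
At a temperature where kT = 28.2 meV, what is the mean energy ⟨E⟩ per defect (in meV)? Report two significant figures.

15 meV

Eᵢ/kT = 0, 1.284, 2.085, 2.727.
Z = Σ e^(−Eᵢ/kT) = e^(−0) + e^(−1.284) + e^(−2.085) + e^(−2.727) = 1.000 + 0.2769 + 0.1243 + 0.06542 = 1.467.
⟨E⟩ = Σ Eᵢ e^(−Eᵢ/kT) / Z = (0·1.000 + 36.2·0.2769 + 58.8·0.1243 + 76.9·0.06542) / 1.467 = 15 meV.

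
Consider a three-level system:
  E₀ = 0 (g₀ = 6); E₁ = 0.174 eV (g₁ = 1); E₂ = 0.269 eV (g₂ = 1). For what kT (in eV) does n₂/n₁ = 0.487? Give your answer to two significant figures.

n₂/n₁ = (g₂/g₁) exp[−(E₂−E₁)/kT] = 0.487.
⇒ (E₂−E₁)/kT = ln((1/1)/0.487) = ln(2.053) = 0.7193.
kT = 0.095 eV / 0.7193 = 0.13 eV.

0.13 eV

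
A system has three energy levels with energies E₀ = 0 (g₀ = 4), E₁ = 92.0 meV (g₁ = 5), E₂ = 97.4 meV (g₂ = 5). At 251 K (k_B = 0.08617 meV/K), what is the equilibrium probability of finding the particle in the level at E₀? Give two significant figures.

k_BT = 0.08617 × 251 K = 21.63 meV.
Eᵢ/kT = 0, 4.253, 4.503.
Z = Σ gᵢe^(−Eᵢ/kT) = 4·e^(−0) + 5·e^(−4.253) + 5·e^(−4.503) = 4.000 + 0.07111 + 0.05538 = 4.126.
P₀ = g₀ e^(−E₀/kT) / Z = 4.000/4.126 = 0.97.

0.97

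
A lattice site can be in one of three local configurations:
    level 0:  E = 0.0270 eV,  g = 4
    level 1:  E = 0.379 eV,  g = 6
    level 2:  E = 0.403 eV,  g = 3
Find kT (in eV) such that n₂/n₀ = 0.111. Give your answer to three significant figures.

n₂/n₀ = (g₂/g₀) exp[−(E₂−E₀)/kT] = 0.111.
⇒ (E₂−E₀)/kT = ln((3/4)/0.111) = ln(6.7568) = 1.9105.
kT = 0.3760 eV / 1.9105 = 0.197 eV.

0.197 eV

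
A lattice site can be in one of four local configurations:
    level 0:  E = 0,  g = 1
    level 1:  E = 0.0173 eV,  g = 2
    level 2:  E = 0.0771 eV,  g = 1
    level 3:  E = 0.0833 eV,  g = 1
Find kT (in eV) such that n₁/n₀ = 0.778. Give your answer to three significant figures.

0.0183 eV

n₁/n₀ = (g₁/g₀) exp[−(E₁−E₀)/kT] = 0.778.
⇒ (E₁−E₀)/kT = ln((2/1)/0.778) = ln(2.5707) = 0.94418.
kT = 0.0173 eV / 0.94418 = 0.0183 eV.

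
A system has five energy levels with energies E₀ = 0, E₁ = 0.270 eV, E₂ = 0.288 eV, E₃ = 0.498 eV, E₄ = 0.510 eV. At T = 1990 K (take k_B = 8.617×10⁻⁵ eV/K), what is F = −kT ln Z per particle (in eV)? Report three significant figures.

-0.0695 eV

k_BT = 8.617×10⁻⁵ × 1990 K = 0.17148 eV.
Eᵢ/kT = 0, 1.5745, 1.6795, 2.9041, 2.9741.
Z = Σ e^(−Eᵢ/kT) = e^(−0) + e^(−1.5745) + e^(−1.6795) + e^(−2.9041) + e^(−2.9741) = 1.0000 + 0.20711 + 0.18647 + 0.054798 + 0.051093 = 1.4995.
F = −kT ln Z = −0.17148 × ln(1.4995) = −0.17148 × 0.40513 = -0.0695 eV.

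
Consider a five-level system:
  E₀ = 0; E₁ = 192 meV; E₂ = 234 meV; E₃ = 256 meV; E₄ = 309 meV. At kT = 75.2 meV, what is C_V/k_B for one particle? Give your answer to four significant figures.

1.171

Eᵢ/kT = 0, 2.55319, 3.11170, 3.40426, 4.10904.
Z = Σ e^(−Eᵢ/kT) = e^(−0) + e^(−2.55319) + e^(−3.11170) + e^(−3.40426) + e^(−4.10904) = 1.00000 + 0.0778330 + 0.0445252 + 0.0332314 + 0.0164235 = 1.17201.
⟨E⟩ = 33.2292 meV, ⟨E²⟩ = 7724.54 meV².
C_V/k_B = (⟨E²⟩ − ⟨E⟩²)/(kT)² = (7724.54 − 1104.18)/5655.04 = 1.171.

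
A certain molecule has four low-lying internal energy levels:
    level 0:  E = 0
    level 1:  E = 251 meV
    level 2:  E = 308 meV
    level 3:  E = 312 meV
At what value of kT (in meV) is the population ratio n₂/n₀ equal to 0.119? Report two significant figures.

n₂/n₀ = exp[−(E₂−E₀)/kT] = 0.119.
⇒ (E₂−E₀)/kT = ln(1/0.119) = ln(8.403) = 2.129.
kT = 308 meV / 2.129 = 140 meV.

140 meV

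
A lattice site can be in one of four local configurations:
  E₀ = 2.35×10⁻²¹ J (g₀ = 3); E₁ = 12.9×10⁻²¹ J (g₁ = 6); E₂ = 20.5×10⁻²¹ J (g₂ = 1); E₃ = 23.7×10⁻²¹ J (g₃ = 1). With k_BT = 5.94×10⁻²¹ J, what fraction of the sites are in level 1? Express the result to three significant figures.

Eᵢ/kT = 0.39562, 2.1717, 3.4512, 3.9899.
Z = Σ gᵢe^(−Eᵢ/kT) = 3·e^(−0.39562) + 6·e^(−2.1717) + 1·e^(−3.4512) + 1·e^(−3.9899) = 2.0198 + 0.68390 + 0.031708 + 0.018502 = 2.7539.
P₁ = g₁ e^(−E₁/kT) / Z = 0.68390/2.7539 = 0.248.

0.248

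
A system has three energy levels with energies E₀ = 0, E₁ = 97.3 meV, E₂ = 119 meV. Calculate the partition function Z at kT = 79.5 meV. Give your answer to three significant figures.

Z = 1.52

Eᵢ/kT = 0, 1.2239, 1.4969.
Z = Σ e^(−Eᵢ/kT) = e^(−0) + e^(−1.2239) + e^(−1.4969) = 1.0000 + 0.29408 + 0.22382 = 1.5179.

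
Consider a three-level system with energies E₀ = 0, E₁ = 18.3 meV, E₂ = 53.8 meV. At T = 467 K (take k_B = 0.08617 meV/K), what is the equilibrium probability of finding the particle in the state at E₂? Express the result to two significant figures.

k_BT = 0.08617 × 467 K = 40.24 meV.
Eᵢ/kT = 0, 0.4548, 1.337.
Z = Σ e^(−Eᵢ/kT) = e^(−0) + e^(−0.4548) + e^(−1.337) = 1.000 + 0.6346 + 0.2626 = 1.897.
P₂ = e^(−E₂/kT) / Z = 0.2626/1.897 = 0.14.

0.14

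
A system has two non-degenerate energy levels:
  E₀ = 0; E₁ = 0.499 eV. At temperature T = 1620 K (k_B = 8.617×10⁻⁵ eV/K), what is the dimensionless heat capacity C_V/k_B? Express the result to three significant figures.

k_BT = 8.617×10⁻⁵ × 1620 K = 0.13960 eV.
Eᵢ/kT = 0, 3.5745.
Z = Σ e^(−Eᵢ/kT) = e^(−0) + e^(−3.5745) = 1.0000 + 0.028029 = 1.0280.
⟨E⟩ = 0.013606 eV, ⟨E²⟩ = 0.0067892 eV².
C_V/k_B = (⟨E²⟩ − ⟨E⟩²)/(kT)² = (0.0067892 − 0.00018512)/0.019488 = 0.339.

0.339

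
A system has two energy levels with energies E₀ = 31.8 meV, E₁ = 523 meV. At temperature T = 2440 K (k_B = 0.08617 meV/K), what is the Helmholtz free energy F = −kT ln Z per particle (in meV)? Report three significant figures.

12.4 meV

k_BT = 0.08617 × 2440 K = 210.25 meV.
Eᵢ/kT = 0.15125, 2.4875.
Z = Σ e^(−Eᵢ/kT) = e^(−0.15125) + e^(−2.4875) = 0.85963 + 0.083118 = 0.94275.
F = −kT ln Z = −210.25 × ln(0.94275) = −210.25 × -0.058954 = 12.4 meV.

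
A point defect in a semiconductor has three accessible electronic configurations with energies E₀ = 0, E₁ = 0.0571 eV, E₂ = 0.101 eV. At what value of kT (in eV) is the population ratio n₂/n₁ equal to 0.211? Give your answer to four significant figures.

0.02822 eV

n₂/n₁ = exp[−(E₂−E₁)/kT] = 0.211.
⇒ (E₂−E₁)/kT = ln(1/0.211) = ln(4.73934) = 1.55590.
kT = 0.0439 eV / 1.55590 = 0.02822 eV.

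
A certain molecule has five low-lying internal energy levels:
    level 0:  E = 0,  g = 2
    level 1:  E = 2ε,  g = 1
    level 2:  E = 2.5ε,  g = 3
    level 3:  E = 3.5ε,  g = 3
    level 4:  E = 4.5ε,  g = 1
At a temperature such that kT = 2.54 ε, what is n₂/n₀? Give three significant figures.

0.561

n₂/n₀ = (g₂/g₀) exp[−(E₂−E₀)/kT] = (3/2) × exp(−(2.5ε)/(2.54ε)) = (3/2) × exp(-0.98425) = 0.561.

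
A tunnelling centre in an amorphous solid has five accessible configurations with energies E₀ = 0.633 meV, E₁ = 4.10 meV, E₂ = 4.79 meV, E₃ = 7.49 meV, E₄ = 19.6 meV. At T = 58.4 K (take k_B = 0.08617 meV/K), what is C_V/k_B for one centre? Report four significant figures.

k_BT = 0.08617 × 58.4 K = 5.03233 meV.
Eᵢ/kT = 0.125787, 0.814732, 0.951845, 1.48838, 3.89482.
Z = Σ e^(−Eᵢ/kT) = e^(−0.125787) + e^(−0.814732) + e^(−0.951845) + e^(−1.48838) + e^(−3.89482) = 0.881803 + 0.442758 + 0.386028 + 0.225738 + 0.0203470 = 1.95667.
⟨E⟩ = 3.22596 meV, ⟨E²⟩ = 18.9779 meV².
C_V/k_B = (⟨E²⟩ − ⟨E⟩²)/(kT)² = (18.9779 − 10.4068)/25.3243 = 0.3385.

0.3385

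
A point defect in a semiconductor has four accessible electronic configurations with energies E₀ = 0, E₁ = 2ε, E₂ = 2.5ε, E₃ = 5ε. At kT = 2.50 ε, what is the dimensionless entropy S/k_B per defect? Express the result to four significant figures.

1.180

Eᵢ/kT = 0, 0.800000, 1.00000, 2.00000.
Z = Σ e^(−Eᵢ/kT) = e^(−0) + e^(−0.800000) + e^(−1.00000) + e^(−2.00000) = 1.00000 + 0.449329 + 0.367879 + 0.135335 = 1.95254.
⟨E⟩ = Σ EᵢPᵢ = 1.27784 ε.
S/k_B = ln Z + ⟨E⟩/kT = ln(1.95254) + 1.27784/2.50 = 0.669131 + 0.511136 = 1.180.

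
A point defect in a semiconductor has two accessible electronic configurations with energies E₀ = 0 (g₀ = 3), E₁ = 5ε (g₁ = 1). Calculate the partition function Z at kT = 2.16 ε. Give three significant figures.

Eᵢ/kT = 0, 2.3148.
Z = Σ gᵢe^(−Eᵢ/kT) = 3·e^(−0) + 1·e^(−2.3148) = 3.0000 + 0.098786 = 3.0988.

Z = 3.10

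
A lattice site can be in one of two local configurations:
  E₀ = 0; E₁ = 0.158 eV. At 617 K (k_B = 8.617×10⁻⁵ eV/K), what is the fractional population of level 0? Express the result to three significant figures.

k_BT = 8.617×10⁻⁵ × 617 K = 0.053167 eV.
Eᵢ/kT = 0, 2.9718.
Z = Σ e^(−Eᵢ/kT) = e^(−0) + e^(−2.9718) = 1.0000 + 0.051211 = 1.0512.
P₀ = e^(−E₀/kT) / Z = 1.0000/1.0512 = 0.951.

0.951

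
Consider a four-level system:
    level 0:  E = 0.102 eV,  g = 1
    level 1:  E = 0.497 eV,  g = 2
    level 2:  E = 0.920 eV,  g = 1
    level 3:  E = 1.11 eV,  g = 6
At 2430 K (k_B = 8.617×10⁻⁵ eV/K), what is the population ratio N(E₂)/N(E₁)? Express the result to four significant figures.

0.06632

k_BT = 8.617×10⁻⁵ × 2430 K = 0.209393 eV.
n₂/n₁ = (g₂/g₁) exp[−(E₂−E₁)/kT] = (1/2) × exp(−(0.423 eV)/(0.209393 eV)) = (1/2) × exp(-2.02012) = 0.06632.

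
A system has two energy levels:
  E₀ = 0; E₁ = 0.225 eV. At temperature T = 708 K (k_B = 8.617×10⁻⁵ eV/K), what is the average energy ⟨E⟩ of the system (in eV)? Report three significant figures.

0.00549 eV

k_BT = 8.617×10⁻⁵ × 708 K = 0.061008 eV.
Eᵢ/kT = 0, 3.6880.
Z = Σ e^(−Eᵢ/kT) = e^(−0) + e^(−3.6880) = 1.0000 + 0.025022 = 1.0250.
⟨E⟩ = Σ Eᵢ e^(−Eᵢ/kT) / Z = (0·1.0000 + 0.225·0.025022) / 1.0250 = 0.00549 eV.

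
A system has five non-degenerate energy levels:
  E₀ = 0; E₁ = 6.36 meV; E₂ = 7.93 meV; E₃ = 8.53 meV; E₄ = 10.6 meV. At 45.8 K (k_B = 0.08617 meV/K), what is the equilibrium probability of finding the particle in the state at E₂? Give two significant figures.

0.088

k_BT = 0.08617 × 45.8 K = 3.947 meV.
Eᵢ/kT = 0, 1.611, 2.009, 2.161, 2.686.
Z = Σ e^(−Eᵢ/kT) = e^(−0) + e^(−1.611) + e^(−2.009) + e^(−2.161) + e^(−2.686) = 1.000 + 0.1997 + 0.1341 + 0.1152 + 0.06815 = 1.517.
P₂ = e^(−E₂/kT) / Z = 0.1341/1.517 = 0.088.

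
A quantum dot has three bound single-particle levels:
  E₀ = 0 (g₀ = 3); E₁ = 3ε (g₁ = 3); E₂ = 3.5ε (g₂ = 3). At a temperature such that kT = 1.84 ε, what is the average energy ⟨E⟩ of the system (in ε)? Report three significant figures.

0.825 ε

Eᵢ/kT = 0, 1.6304, 1.9022.
Z = Σ gᵢe^(−Eᵢ/kT) = 3·e^(−0) + 3·e^(−1.6304) + 3·e^(−1.9022) = 3.0000 + 0.58755 + 0.44772 = 4.0353.
⟨E⟩ = Σ Eᵢ gᵢe^(−Eᵢ/kT) / Z = (0·3.0000 + 3·0.58755 + 3.5·0.44772) / 4.0353 = 0.825 ε.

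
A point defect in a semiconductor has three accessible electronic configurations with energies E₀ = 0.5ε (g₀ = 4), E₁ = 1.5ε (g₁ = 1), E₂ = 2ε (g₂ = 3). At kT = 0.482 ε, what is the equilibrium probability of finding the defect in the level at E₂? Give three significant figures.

Eᵢ/kT = 1.0373, 3.1120, 4.1494.
Z = Σ gᵢe^(−Eᵢ/kT) = 4·e^(−1.0373) + 1·e^(−3.1120) + 3·e^(−4.1494) = 1.4176 + 0.044512 + 0.047322 = 1.5094.
P₂ = g₂ e^(−E₂/kT) / Z = 0.047322/1.5094 = 0.0314.

0.0314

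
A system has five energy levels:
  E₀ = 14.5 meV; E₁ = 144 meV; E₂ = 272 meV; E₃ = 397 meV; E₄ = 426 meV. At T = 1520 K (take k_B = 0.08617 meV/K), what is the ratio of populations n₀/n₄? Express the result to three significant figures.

k_BT = 0.08617 × 1520 K = 130.98 meV.
n₀/n₄ = exp[−(E₀−E₄)/kT] = exp(−(-411.5 meV)/(130.98 meV)) = exp(3.1417) = 23.1.

23.1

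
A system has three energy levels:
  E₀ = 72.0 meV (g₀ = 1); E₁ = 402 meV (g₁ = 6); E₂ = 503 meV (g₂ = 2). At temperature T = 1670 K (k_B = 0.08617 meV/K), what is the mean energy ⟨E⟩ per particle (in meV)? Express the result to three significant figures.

k_BT = 0.08617 × 1670 K = 143.90 meV.
Eᵢ/kT = 0.50035, 2.7936, 3.4955.
Z = Σ gᵢe^(−Eᵢ/kT) = 1·e^(−0.50035) + 6·e^(−2.7936) + 2·e^(−3.4955) = 0.60632 + 0.36720 + 0.060667 = 1.0342.
⟨E⟩ = Σ Eᵢ gᵢe^(−Eᵢ/kT) / Z = (72.0·0.60632 + 402·0.36720 + 503·0.060667) / 1.0342 = 214 meV.

214 meV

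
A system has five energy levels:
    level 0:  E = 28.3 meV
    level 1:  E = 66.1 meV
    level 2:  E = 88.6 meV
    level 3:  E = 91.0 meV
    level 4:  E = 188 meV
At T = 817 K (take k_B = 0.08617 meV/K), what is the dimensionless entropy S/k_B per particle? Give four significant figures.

1.432

k_BT = 0.08617 × 817 K = 70.4009 meV.
Eᵢ/kT = 0.401983, 0.938908, 1.25851, 1.29260, 2.67042.
Z = Σ e^(−Eᵢ/kT) = e^(−0.401983) + e^(−0.938908) + e^(−1.25851) + e^(−1.29260) + e^(−2.67042) = 0.668992 + 0.391055 + 0.284077 + 0.274556 + 0.0692231 = 1.68790.
⟨E⟩ = Σ EᵢPᵢ = 63.9546 meV.
S/k_B = ln Z + ⟨E⟩/kT = ln(1.68790) + 63.9546/70.4009 = 0.523485 + 0.908434 = 1.432.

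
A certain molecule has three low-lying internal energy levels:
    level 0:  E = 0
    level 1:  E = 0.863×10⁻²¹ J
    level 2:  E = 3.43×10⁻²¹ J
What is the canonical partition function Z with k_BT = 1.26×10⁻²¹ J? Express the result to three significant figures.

Eᵢ/kT = 0, 0.68492, 2.7222.
Z = Σ e^(−Eᵢ/kT) = e^(−0) + e^(−0.68492) + e^(−2.7222) = 1.0000 + 0.50413 + 0.065730 = 1.5699.

Z = 1.57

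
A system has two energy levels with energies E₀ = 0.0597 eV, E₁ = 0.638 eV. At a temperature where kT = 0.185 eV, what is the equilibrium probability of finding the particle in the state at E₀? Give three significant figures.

0.958

Eᵢ/kT = 0.32270, 3.4486.
Z = Σ e^(−Eᵢ/kT) = e^(−0.32270) + e^(−3.4486) = 0.72419 + 0.031790 = 0.75598.
P₀ = e^(−E₀/kT) / Z = 0.72419/0.75598 = 0.958.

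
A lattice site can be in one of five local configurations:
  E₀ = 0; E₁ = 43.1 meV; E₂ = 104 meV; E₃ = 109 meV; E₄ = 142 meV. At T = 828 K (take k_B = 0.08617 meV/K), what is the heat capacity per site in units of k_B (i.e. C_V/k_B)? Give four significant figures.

0.4604

k_BT = 0.08617 × 828 K = 71.3488 meV.
Eᵢ/kT = 0, 0.604075, 1.45763, 1.52771, 1.99022.
Z = Σ e^(−Eᵢ/kT) = e^(−0) + e^(−0.604075) + e^(−1.45763) + e^(−1.52771) + e^(−1.99022) = 1.00000 + 0.546580 + 0.232787 + 0.217032 + 0.136665 = 2.13306.
⟨E⟩ = 42.5822 meV, ⟨E²⟩ = 4157.14 meV².
C_V/k_B = (⟨E²⟩ − ⟨E⟩²)/(kT)² = (4157.14 − 1813.24)/5090.65 = 0.4604.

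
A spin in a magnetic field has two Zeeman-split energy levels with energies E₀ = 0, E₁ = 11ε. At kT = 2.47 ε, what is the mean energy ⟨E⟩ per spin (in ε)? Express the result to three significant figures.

0.127 ε

Eᵢ/kT = 0, 4.4534.
Z = Σ e^(−Eᵢ/kT) = e^(−0) + e^(−4.4534) = 1.0000 + 0.011639 = 1.0116.
⟨E⟩ = Σ Eᵢ e^(−Eᵢ/kT) / Z = (0·1.0000 + 11·0.011639) / 1.0116 = 0.127 ε.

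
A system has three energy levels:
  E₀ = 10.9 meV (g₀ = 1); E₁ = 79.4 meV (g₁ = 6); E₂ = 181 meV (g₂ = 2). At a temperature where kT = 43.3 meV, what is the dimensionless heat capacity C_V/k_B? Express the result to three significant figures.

Eᵢ/kT = 0.25173, 1.8337, 4.1801.
Z = Σ gᵢe^(−Eᵢ/kT) = 1·e^(−0.25173) + 6·e^(−1.8337) + 2·e^(−4.1801) = 0.77745 + 0.95893 + 0.030594 = 1.7670.
⟨E⟩ = 51.019 meV, ⟨E²⟩ = 4040.8 meV².
C_V/k_B = (⟨E²⟩ − ⟨E⟩²)/(kT)² = (4040.8 − 2602.9)/1874.9 = 0.767.

0.767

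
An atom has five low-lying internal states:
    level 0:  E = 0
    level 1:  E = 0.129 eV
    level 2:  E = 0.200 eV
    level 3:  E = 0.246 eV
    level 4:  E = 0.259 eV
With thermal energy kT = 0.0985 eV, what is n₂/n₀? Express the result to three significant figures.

0.131

n₂/n₀ = exp[−(E₂−E₀)/kT] = exp(−(0.200 eV)/(0.0985 eV)) = exp(-2.0305) = 0.131.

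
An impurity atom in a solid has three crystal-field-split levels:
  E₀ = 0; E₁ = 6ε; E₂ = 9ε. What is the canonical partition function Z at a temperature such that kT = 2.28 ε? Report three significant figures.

Z = 1.09

Eᵢ/kT = 0, 2.6316, 3.9474.
Z = Σ e^(−Eᵢ/kT) = e^(−0) + e^(−2.6316) + e^(−3.9474) = 1.0000 + 0.071963 + 0.019305 = 1.0913.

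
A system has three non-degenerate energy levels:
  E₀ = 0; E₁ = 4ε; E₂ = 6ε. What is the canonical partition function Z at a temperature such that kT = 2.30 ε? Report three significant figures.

Eᵢ/kT = 0, 1.7391, 2.6087.
Z = Σ e^(−Eᵢ/kT) = e^(−0) + e^(−1.7391) + e^(−2.6087) = 1.0000 + 0.17568 + 0.073630 = 1.2493.

Z = 1.25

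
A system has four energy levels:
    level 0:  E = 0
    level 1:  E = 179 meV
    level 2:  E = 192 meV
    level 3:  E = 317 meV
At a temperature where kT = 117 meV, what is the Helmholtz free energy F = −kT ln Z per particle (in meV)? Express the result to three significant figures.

Eᵢ/kT = 0, 1.5299, 1.6410, 2.7094.
Z = Σ e^(−Eᵢ/kT) = e^(−0) + e^(−1.5299) + e^(−1.6410) + e^(−2.7094) = 1.0000 + 0.21656 + 0.19379 + 0.066577 = 1.4769.
F = −kT ln Z = −117 × ln(1.4769) = −117 × 0.38995 = -45.6 meV.

-45.6 meV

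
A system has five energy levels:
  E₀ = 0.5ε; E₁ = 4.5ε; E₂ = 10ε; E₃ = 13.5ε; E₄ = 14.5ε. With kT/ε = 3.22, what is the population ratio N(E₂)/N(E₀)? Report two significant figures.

0.052

n₂/n₀ = exp[−(E₂−E₀)/kT] = exp(−(9.5ε)/(3.22ε)) = exp(-2.950) = 0.052.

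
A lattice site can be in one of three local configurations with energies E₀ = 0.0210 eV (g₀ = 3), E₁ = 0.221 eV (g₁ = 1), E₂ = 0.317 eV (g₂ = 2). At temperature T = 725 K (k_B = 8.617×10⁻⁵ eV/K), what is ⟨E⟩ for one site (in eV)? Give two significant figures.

0.025 eV

k_BT = 8.617×10⁻⁵ × 725 K = 0.06247 eV.
Eᵢ/kT = 0.3362, 3.538, 5.074.
Z = Σ gᵢe^(−Eᵢ/kT) = 3·e^(−0.3362) + 1·e^(−3.538) + 2·e^(−5.074) = 2.143 + 0.02907 + 0.01251 = 2.185.
⟨E⟩ = Σ Eᵢ gᵢe^(−Eᵢ/kT) / Z = (0.0210·2.143 + 0.221·0.02907 + 0.317·0.01251) / 2.185 = 0.025 eV.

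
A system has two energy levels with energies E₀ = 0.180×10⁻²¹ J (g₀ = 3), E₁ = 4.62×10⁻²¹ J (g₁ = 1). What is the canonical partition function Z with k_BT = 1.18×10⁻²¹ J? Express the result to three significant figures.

Eᵢ/kT = 0.15254, 3.9153.
Z = Σ gᵢe^(−Eᵢ/kT) = 3·e^(−0.15254) + 1·e^(−3.9153) = 2.5756 + 0.019935 = 2.5955.

Z = 2.60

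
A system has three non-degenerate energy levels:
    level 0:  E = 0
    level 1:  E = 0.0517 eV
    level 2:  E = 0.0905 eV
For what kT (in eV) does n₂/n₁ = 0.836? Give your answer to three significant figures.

n₂/n₁ = exp[−(E₂−E₁)/kT] = 0.836.
⇒ (E₂−E₁)/kT = ln(1/0.836) = ln(1.1962) = 0.17915.
kT = 0.0388 eV / 0.17915 = 0.217 eV.

0.217 eV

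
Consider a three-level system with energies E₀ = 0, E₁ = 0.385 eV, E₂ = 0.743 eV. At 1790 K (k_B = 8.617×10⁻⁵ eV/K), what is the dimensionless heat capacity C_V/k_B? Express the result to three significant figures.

k_BT = 8.617×10⁻⁵ × 1790 K = 0.15424 eV.
Eᵢ/kT = 0, 2.4961, 4.8172.
Z = Σ e^(−Eᵢ/kT) = e^(−0) + e^(−2.4961) + e^(−4.8172) = 1.0000 + 0.082406 + 0.0080894 = 1.0905.
⟨E⟩ = 0.034605 eV, ⟨E²⟩ = 0.015296 eV².
C_V/k_B = (⟨E²⟩ − ⟨E⟩²)/(kT)² = (0.015296 − 0.0011975)/0.023790 = 0.593.

0.593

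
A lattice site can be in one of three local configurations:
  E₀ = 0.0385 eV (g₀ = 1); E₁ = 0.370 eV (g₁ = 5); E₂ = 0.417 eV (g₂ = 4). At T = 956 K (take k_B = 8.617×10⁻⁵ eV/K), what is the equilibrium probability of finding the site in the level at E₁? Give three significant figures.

k_BT = 8.617×10⁻⁵ × 956 K = 0.082379 eV.
Eᵢ/kT = 0.46735, 4.4914, 5.0620.
Z = Σ gᵢe^(−Eᵢ/kT) = 1·e^(−0.46735) + 5·e^(−4.4914) + 4·e^(−5.0620) = 0.62666 + 0.056025 + 0.025332 = 0.70802.
P₁ = g₁ e^(−E₁/kT) / Z = 0.056025/0.70802 = 0.0791.

0.0791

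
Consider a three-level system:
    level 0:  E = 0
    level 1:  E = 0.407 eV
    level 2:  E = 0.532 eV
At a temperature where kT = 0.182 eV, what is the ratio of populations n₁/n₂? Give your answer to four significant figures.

1.987

n₁/n₂ = exp[−(E₁−E₂)/kT] = exp(−(-0.125 eV)/(0.182 eV)) = exp(0.686813) = 1.987.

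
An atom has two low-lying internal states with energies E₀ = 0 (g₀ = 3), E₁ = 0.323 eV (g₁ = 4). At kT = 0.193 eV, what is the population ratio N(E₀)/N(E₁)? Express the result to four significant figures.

3.998

n₀/n₁ = (g₀/g₁) exp[−(E₀−E₁)/kT] = (3/4) × exp(−(-0.323 eV)/(0.193 eV)) = (3/4) × exp(1.67358) = 3.998.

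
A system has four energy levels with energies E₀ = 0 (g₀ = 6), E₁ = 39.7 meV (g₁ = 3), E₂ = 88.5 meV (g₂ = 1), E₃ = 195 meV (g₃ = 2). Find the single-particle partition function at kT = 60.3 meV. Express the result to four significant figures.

Eᵢ/kT = 0, 0.658375, 1.46766, 3.23383.
Z = Σ gᵢe^(−Eᵢ/kT) = 6·e^(−0) + 3·e^(−0.658375) + 1·e^(−1.46766) + 2·e^(−3.23383) = 6.00000 + 1.55308 + 0.230464 + 0.0788126 = 7.86236.

Z = 7.862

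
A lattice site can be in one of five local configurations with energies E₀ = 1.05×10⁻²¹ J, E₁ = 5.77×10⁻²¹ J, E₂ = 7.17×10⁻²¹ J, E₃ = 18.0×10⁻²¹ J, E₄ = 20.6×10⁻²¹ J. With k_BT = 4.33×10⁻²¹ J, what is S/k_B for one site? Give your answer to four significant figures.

0.9968

Eᵢ/kT = 0.242494, 1.33256, 1.65589, 4.15704, 4.75751.
Z = Σ e^(−Eᵢ/kT) = e^(−0.242494) + e^(−1.33256) + e^(−1.65589) + e^(−4.15704) + e^(−4.75751) = 0.784668 + 0.263801 + 0.190922 + 0.0156538 + 0.00858696 = 1.26363.
⟨E⟩ = Σ EᵢPᵢ = 3.30287 ×10⁻²¹ J.
S/k_B = ln Z + ⟨E⟩/kT = ln(1.26363) + 3.30287/4.33 = 0.233989 + 0.762788 = 0.9968.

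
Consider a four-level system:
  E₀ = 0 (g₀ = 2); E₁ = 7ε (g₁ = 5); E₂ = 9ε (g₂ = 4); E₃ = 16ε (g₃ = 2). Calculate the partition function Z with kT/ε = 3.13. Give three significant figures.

Z = 2.77

Eᵢ/kT = 0, 2.2364, 2.8754, 5.1118.
Z = Σ gᵢe^(−Eᵢ/kT) = 2·e^(−0) + 5·e^(−2.2364) + 4·e^(−2.8754) + 2·e^(−5.1118) = 2.0000 + 0.53421 + 0.22557 + 0.012050 = 2.7718.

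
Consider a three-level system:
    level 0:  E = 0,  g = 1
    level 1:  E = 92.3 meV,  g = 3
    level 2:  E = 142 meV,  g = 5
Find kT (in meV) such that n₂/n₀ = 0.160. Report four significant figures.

n₂/n₀ = (g₂/g₀) exp[−(E₂−E₀)/kT] = 0.160.
⇒ (E₂−E₀)/kT = ln((5/1)/0.160) = ln(31.2500) = 3.44202.
kT = 142 meV / 3.44202 = 41.25 meV.

41.25 meV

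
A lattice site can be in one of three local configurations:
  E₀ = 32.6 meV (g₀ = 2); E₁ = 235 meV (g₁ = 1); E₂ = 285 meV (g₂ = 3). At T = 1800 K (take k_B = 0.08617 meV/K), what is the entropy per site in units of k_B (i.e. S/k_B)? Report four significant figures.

k_BT = 0.08617 × 1800 K = 155.106 meV.
Eᵢ/kT = 0.210179, 1.51509, 1.83745.
Z = Σ gᵢe^(−Eᵢ/kT) = 2·e^(−0.210179) + 1·e^(−1.51509) + 3·e^(−1.83745) = 1.62088 + 0.219788 + 0.477669 = 2.31834.
⟨E⟩ = Σ EᵢPᵢ = 103.793 meV.
S/k_B = ln Z + ⟨E⟩/kT = ln(2.31834) + 103.793/155.106 = 0.840851 + 0.669175 = 1.510.

1.510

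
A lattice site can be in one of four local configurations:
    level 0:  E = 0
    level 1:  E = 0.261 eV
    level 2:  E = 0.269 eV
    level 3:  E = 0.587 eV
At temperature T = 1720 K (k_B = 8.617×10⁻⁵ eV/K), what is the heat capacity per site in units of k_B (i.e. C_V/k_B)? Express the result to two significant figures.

k_BT = 8.617×10⁻⁵ × 1720 K = 0.1482 eV.
Eᵢ/kT = 0, 1.761, 1.815, 3.961.
Z = Σ e^(−Eᵢ/kT) = e^(−0) + e^(−1.761) + e^(−1.815) + e^(−3.961) = 1.000 + 0.1719 + 0.1628 + 0.01904 = 1.354.
⟨E⟩ = 0.07373 eV, ⟨E²⟩ = 0.02219 eV².
C_V/k_B = (⟨E²⟩ − ⟨E⟩²)/(kT)² = (0.02219 − 0.005436)/0.02196 = 0.76.

0.76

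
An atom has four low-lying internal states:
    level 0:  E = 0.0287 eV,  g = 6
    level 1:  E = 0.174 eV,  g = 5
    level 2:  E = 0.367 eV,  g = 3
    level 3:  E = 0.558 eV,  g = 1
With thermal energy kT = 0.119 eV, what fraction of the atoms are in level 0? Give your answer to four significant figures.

Eᵢ/kT = 0.241176, 1.46218, 3.08403, 4.68908.
Z = Σ gᵢe^(−Eᵢ/kT) = 6·e^(−0.241176) + 5·e^(−1.46218) + 3·e^(−3.08403) + 1·e^(−4.68908) = 4.71422 + 1.15865 + 0.137323 + 0.00919514 = 6.01939.
P₀ = g₀ e^(−E₀/kT) / Z = 4.71422/6.01939 = 0.7832.

0.7832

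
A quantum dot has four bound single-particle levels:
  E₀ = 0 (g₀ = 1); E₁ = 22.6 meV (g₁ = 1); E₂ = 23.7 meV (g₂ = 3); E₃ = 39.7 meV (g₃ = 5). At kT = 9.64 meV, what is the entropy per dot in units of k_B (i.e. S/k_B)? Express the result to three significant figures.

Eᵢ/kT = 0, 2.3444, 2.4585, 4.1183.
Z = Σ gᵢe^(−Eᵢ/kT) = 1·e^(−0) + 1·e^(−2.3444) + 3·e^(−2.4585) + 5·e^(−4.1183) = 1.0000 + 0.095905 + 0.25669 + 0.081361 = 1.4340.
⟨E⟩ = Σ EᵢPᵢ = 8.0063 meV.
S/k_B = ln Z + ⟨E⟩/kT = ln(1.4340) + 8.0063/9.64 = 0.36047 + 0.83053 = 1.19.

1.19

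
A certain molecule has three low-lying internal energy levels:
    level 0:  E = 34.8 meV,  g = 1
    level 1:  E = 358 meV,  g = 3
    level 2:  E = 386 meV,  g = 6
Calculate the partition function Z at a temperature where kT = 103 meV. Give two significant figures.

Eᵢ/kT = 0.3379, 3.476, 3.748.
Z = Σ gᵢe^(−Eᵢ/kT) = 1·e^(−0.3379) + 3·e^(−3.476) + 6·e^(−3.748) = 0.7133 + 0.09279 + 0.1414 = 0.9475.

Z = 0.95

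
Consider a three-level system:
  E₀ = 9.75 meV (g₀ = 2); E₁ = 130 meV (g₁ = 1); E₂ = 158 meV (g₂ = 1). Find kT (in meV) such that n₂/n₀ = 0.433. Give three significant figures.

n₂/n₀ = (g₂/g₀) exp[−(E₂−E₀)/kT] = 0.433.
⇒ (E₂−E₀)/kT = ln((1/2)/0.433) = ln(1.1547) = 0.14384.
kT = 148.25 meV / 0.14384 = 1030 meV.

1030 meV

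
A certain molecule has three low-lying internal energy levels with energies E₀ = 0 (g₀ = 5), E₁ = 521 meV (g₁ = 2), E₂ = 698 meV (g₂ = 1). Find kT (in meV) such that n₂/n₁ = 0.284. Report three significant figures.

n₂/n₁ = (g₂/g₁) exp[−(E₂−E₁)/kT] = 0.284.
⇒ (E₂−E₁)/kT = ln((1/2)/0.284) = ln(1.7606) = 0.56565.
kT = 177 meV / 0.56565 = 313 meV.

313 meV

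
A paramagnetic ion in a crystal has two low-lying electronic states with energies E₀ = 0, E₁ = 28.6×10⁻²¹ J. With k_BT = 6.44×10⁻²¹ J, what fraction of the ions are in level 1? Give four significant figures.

Eᵢ/kT = 0, 4.44099.
Z = Σ e^(−Eᵢ/kT) = e^(−0) + e^(−4.44099) = 1.00000 + 0.0117843 = 1.01178.
P₁ = e^(−E₁/kT) / Z = 0.0117843/1.01178 = 0.01165.

0.01165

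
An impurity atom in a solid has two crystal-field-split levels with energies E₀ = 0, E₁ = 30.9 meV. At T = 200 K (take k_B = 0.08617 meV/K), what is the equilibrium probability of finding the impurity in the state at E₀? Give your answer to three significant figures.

0.857

k_BT = 0.08617 × 200 K = 17.234 meV.
Eᵢ/kT = 0, 1.7930.
Z = Σ e^(−Eᵢ/kT) = e^(−0) + e^(−1.7930) = 1.0000 + 0.16646 = 1.1665.
P₀ = e^(−E₀/kT) / Z = 1.0000/1.1665 = 0.857.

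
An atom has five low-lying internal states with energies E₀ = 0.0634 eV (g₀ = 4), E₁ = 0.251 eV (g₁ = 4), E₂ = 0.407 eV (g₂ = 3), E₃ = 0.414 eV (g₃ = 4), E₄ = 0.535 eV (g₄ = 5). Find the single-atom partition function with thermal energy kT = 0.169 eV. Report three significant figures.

Eᵢ/kT = 0.37515, 1.4852, 2.4083, 2.4497, 3.1657.
Z = Σ gᵢe^(−Eᵢ/kT) = 4·e^(−0.37515) + 4·e^(−1.4852) + 3·e^(−2.4083) + 4·e^(−2.4497) + 5·e^(−3.1657) = 2.7487 + 0.90583 + 0.26990 + 0.34528 + 0.21092 = 4.4806.

Z = 4.48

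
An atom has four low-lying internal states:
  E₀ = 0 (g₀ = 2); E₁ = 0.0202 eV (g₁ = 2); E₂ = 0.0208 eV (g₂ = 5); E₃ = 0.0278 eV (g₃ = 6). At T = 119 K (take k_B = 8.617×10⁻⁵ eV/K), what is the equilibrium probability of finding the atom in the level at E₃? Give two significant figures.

k_BT = 8.617×10⁻⁵ × 119 K = 0.01025 eV.
Eᵢ/kT = 0, 1.971, 2.029, 2.712.
Z = Σ gᵢe^(−Eᵢ/kT) = 2·e^(−0) + 2·e^(−1.971) + 5·e^(−2.029) + 6·e^(−2.712) = 2.000 + 0.2786 + 0.6573 + 0.3984 = 3.334.
P₃ = g₃ e^(−E₃/kT) / Z = 0.3984/3.334 = 0.12.

0.12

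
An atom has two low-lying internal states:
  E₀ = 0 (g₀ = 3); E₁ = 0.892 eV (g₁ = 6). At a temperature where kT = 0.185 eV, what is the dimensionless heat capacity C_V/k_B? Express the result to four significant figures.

0.3627

Eᵢ/kT = 0, 4.82162.
Z = Σ gᵢe^(−Eᵢ/kT) = 3·e^(−0) + 6·e^(−4.82162) = 3.00000 + 0.0483224 = 3.04832.
⟨E⟩ = 0.0141401 eV, ⟨E²⟩ = 0.0126130 eV².
C_V/k_B = (⟨E²⟩ − ⟨E⟩²)/(kT)² = (0.0126130 − 0.000199942)/0.0342250 = 0.3627.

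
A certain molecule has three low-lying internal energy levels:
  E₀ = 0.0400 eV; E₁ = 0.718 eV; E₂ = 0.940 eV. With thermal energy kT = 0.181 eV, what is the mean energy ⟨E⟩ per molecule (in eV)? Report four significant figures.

0.06159 eV

Eᵢ/kT = 0.220994, 3.96685, 5.19337.
Z = Σ e^(−Eᵢ/kT) = e^(−0.220994) + e^(−3.96685) + e^(−5.19337) = 0.801721 + 0.0189330 + 0.00555326 = 0.826207.
⟨E⟩ = Σ Eᵢ e^(−Eᵢ/kT) / Z = (0.0400·0.801721 + 0.718·0.0189330 + 0.940·0.00555326) / 0.826207 = 0.06159 eV.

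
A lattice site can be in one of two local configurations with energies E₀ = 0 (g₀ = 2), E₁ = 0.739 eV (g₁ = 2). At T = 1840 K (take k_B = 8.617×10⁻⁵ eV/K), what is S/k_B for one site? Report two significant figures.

0.75

k_BT = 8.617×10⁻⁵ × 1840 K = 0.1586 eV.
Eᵢ/kT = 0, 4.660.
Z = Σ gᵢe^(−Eᵢ/kT) = 2·e^(−0) + 2·e^(−4.660) = 2.000 + 0.01893 = 2.019.
⟨E⟩ = Σ EᵢPᵢ = 0.006929 eV.
S/k_B = ln Z + ⟨E⟩/kT = ln(2.019) + 0.006929/0.1586 = 0.7026 + 0.04369 = 0.75.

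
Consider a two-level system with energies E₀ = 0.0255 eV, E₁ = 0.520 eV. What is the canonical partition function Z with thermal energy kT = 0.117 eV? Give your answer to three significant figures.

Z = 0.816

Eᵢ/kT = 0.21795, 4.4444.
Z = Σ e^(−Eᵢ/kT) = e^(−0.21795) + e^(−4.4444) = 0.80417 + 0.011744 = 0.81591.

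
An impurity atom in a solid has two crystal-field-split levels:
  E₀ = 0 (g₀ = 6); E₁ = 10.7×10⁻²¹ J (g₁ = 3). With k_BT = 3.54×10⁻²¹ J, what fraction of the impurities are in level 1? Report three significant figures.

Eᵢ/kT = 0, 3.0226.
Z = Σ gᵢe^(−Eᵢ/kT) = 6·e^(−0) + 3·e^(−3.0226) = 6.0000 + 0.14602 = 6.1460.
P₁ = g₁ e^(−E₁/kT) / Z = 0.14602/6.1460 = 0.0238.

0.0238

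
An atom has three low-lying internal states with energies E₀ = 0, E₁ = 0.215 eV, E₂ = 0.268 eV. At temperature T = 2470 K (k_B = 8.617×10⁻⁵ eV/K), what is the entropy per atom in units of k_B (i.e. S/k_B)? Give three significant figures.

k_BT = 8.617×10⁻⁵ × 2470 K = 0.21284 eV.
Eᵢ/kT = 0, 1.0101, 1.2592.
Z = Σ e^(−Eᵢ/kT) = e^(−0) + e^(−1.0101) + e^(−1.2592) = 1.0000 + 0.36418 + 0.28388 = 1.6481.
⟨E⟩ = Σ EᵢPᵢ = 0.093671 eV.
S/k_B = ln Z + ⟨E⟩/kT = ln(1.6481) + 0.093671/0.21284 = 0.49962 + 0.44010 = 0.940.

0.940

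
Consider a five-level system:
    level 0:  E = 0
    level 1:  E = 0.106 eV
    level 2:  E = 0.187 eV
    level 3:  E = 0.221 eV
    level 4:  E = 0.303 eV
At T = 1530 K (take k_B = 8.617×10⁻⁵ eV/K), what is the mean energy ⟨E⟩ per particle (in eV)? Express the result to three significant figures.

0.0832 eV

k_BT = 8.617×10⁻⁵ × 1530 K = 0.13184 eV.
Eᵢ/kT = 0, 0.80400, 1.4184, 1.6763, 2.2982.
Z = Σ e^(−Eᵢ/kT) = e^(−0) + e^(−0.80400) + e^(−1.4184) + e^(−1.6763) + e^(−2.2982) = 1.0000 + 0.44754 + 0.24210 + 0.18706 + 0.10044 = 1.9771.
⟨E⟩ = Σ Eᵢ e^(−Eᵢ/kT) / Z = (0·1.0000 + 0.106·0.44754 + 0.187·0.24210 + 0.221·0.18706 + 0.303·0.10044) / 1.9771 = 0.0832 eV.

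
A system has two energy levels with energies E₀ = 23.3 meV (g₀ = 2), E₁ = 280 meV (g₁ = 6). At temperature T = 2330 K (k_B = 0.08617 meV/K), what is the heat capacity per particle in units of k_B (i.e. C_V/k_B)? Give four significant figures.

k_BT = 0.08617 × 2330 K = 200.776 meV.
Eᵢ/kT = 0.116050, 1.39459.
Z = Σ gᵢe^(−Eᵢ/kT) = 2·e^(−0.116050) + 6·e^(−1.39459) = 1.78086 + 1.48761 = 3.26847.
⟨E⟩ = 140.134 meV, ⟨E²⟩ = 35978.7 meV².
C_V/k_B = (⟨E²⟩ − ⟨E⟩²)/(kT)² = (35978.7 − 19637.5)/40311.0 = 0.4054.

0.4054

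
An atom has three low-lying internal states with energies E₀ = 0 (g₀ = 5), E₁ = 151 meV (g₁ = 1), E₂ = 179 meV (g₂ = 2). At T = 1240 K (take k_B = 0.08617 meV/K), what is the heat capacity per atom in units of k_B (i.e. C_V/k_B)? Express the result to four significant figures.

0.2437

k_BT = 0.08617 × 1240 K = 106.851 meV.
Eᵢ/kT = 0, 1.41318, 1.67523.
Z = Σ gᵢe^(−Eᵢ/kT) = 5·e^(−0) + 1·e^(−1.41318) + 2·e^(−1.67523) = 5.00000 + 0.243368 + 0.374530 = 5.61790.
⟨E⟩ = 18.4748 meV, ⟨E²⟩ = 3123.83 meV².
C_V/k_B = (⟨E²⟩ − ⟨E⟩²)/(kT)² = (3123.83 − 341.318)/11417.1 = 0.2437.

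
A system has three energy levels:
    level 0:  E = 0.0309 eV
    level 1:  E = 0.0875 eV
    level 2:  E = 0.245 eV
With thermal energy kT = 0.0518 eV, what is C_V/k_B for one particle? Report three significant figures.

Eᵢ/kT = 0.59653, 1.6892, 4.7297.
Z = Σ e^(−Eᵢ/kT) = e^(−0.59653) + e^(−1.6892) + e^(−4.7297) = 0.55072 + 0.18467 + 0.0088291 = 0.74422.
⟨E⟩ = 0.047485 eV, ⟨E²⟩ = 0.0033185 eV².
C_V/k_B = (⟨E²⟩ − ⟨E⟩²)/(kT)² = (0.0033185 − 0.0022548)/0.0026832 = 0.396.

0.396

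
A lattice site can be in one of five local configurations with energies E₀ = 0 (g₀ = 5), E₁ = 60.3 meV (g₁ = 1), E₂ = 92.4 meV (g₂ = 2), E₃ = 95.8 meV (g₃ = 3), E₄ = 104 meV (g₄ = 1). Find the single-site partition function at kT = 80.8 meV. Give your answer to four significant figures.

Eᵢ/kT = 0, 0.746287, 1.14356, 1.18564, 1.28713.
Z = Σ gᵢe^(−Eᵢ/kT) = 5·e^(−0) + 1·e^(−0.746287) + 2·e^(−1.14356) + 3·e^(−1.18564) + 1·e^(−1.28713) = 5.00000 + 0.474124 + 0.637365 + 0.916652 + 0.276062 = 7.30420.

Z = 7.304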